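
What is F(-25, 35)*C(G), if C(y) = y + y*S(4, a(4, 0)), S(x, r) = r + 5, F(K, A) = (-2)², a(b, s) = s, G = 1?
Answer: 24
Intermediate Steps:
F(K, A) = 4
S(x, r) = 5 + r
C(y) = 6*y (C(y) = y + y*(5 + 0) = y + y*5 = y + 5*y = 6*y)
F(-25, 35)*C(G) = 4*(6*1) = 4*6 = 24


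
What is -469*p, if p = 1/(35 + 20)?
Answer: -469/55 ≈ -8.5273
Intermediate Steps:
p = 1/55 ≈ 0.018182
-469*p = -469*1/55 = -469/55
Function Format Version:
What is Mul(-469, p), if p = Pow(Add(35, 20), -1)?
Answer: Rational(-469, 55) ≈ -8.5273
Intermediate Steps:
p = Rational(1, 55) (p = Pow(55, -1) = Rational(1, 55) ≈ 0.018182)
Mul(-469, p) = Mul(-469, Rational(1, 55)) = Rational(-469, 55)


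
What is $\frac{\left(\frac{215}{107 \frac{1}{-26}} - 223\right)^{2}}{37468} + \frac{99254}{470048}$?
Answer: $\frac{56284824069097}{25204627831792} \approx 2.2331$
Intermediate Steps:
$\frac{\left(\frac{215}{107 \frac{1}{-26}} - 223\right)^{2}}{37468} + \frac{99254}{470048} = \left(\frac{215}{107 \left(- \frac{1}{26}\right)} - 223\right)^{2} \cdot \frac{1}{37468} + 99254 \cdot \frac{1}{470048} = \left(\frac{215}{- \frac{107}{26}} - 223\right)^{2} \cdot \frac{1}{37468} + \frac{49627}{235024} = \left(215 \left(- \frac{26}{107}\right) - 223\right)^{2} \cdot \frac{1}{37468} + \frac{49627}{235024} = \left(- \frac{5590}{107} - 223\right)^{2} \cdot \frac{1}{37468} + \frac{49627}{235024} = \left(- \frac{29451}{107}\right)^{2} \cdot \frac{1}{37468} + \frac{49627}{235024} = \frac{867361401}{11449} \cdot \frac{1}{37468} + \frac{49627}{235024} = \frac{867361401}{428971132} + \frac{49627}{235024} = \frac{56284824069097}{25204627831792}$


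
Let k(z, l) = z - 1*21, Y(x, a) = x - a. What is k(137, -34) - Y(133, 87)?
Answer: 70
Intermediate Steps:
k(z, l) = -21 + z (k(z, l) = z - 21 = -21 + z)
k(137, -34) - Y(133, 87) = (-21 + 137) - (133 - 1*87) = 116 - (133 - 87) = 116 - 1*46 = 116 - 46 = 70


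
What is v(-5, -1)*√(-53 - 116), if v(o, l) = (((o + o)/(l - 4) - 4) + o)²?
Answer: 637*I ≈ 637.0*I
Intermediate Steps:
v(o, l) = (-4 + o + 2*o/(-4 + l))² (v(o, l) = (((2*o)/(-4 + l) - 4) + o)² = ((2*o/(-4 + l) - 4) + o)² = ((-4 + 2*o/(-4 + l)) + o)² = (-4 + o + 2*o/(-4 + l))²)
v(-5, -1)*√(-53 - 116) = ((16 - 4*(-1) - 2*(-5) - 1*(-5))²/(-4 - 1)²)*√(-53 - 116) = ((16 + 4 + 10 + 5)²/(-5)²)*√(-169) = ((1/25)*35²)*(13*I) = ((1/25)*1225)*(13*I) = 49*(13*I) = 637*I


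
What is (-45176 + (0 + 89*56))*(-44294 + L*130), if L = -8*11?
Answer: 2240060928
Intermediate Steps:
L = -88
(-45176 + (0 + 89*56))*(-44294 + L*130) = (-45176 + (0 + 89*56))*(-44294 - 88*130) = (-45176 + (0 + 4984))*(-44294 - 11440) = (-45176 + 4984)*(-55734) = -40192*(-55734) = 2240060928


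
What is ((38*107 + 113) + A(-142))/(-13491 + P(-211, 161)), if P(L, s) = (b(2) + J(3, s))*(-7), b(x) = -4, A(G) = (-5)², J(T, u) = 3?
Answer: -1051/3371 ≈ -0.31178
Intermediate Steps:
A(G) = 25
P(L, s) = 7 (P(L, s) = (-4 + 3)*(-7) = -1*(-7) = 7)
((38*107 + 113) + A(-142))/(-13491 + P(-211, 161)) = ((38*107 + 113) + 25)/(-13491 + 7) = ((4066 + 113) + 25)/(-13484) = (4179 + 25)*(-1/13484) = 4204*(-1/13484) = -1051/3371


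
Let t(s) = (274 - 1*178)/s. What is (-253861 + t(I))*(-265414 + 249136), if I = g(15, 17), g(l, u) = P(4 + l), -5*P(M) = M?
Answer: 78522451242/19 ≈ 4.1328e+9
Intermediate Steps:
P(M) = -M/5
g(l, u) = -⅘ - l/5 (g(l, u) = -(4 + l)/5 = -⅘ - l/5)
I = -19/5 (I = -⅘ - ⅕*15 = -⅘ - 3 = -19/5 ≈ -3.8000)
t(s) = 96/s (t(s) = (274 - 178)/s = 96/s)
(-253861 + t(I))*(-265414 + 249136) = (-253861 + 96/(-19/5))*(-265414 + 249136) = (-253861 + 96*(-5/19))*(-16278) = (-253861 - 480/19)*(-16278) = -4823839/19*(-16278) = 78522451242/19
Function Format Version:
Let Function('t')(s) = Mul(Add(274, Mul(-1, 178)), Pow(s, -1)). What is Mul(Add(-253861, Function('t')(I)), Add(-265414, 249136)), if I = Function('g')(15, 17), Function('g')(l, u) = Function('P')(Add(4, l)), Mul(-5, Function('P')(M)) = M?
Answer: Rational(78522451242, 19) ≈ 4.1328e+9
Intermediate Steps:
Function('P')(M) = Mul(Rational(-1, 5), M)
Function('g')(l, u) = Add(Rational(-4, 5), Mul(Rational(-1, 5), l)) (Function('g')(l, u) = Mul(Rational(-1, 5), Add(4, l)) = Add(Rational(-4, 5), Mul(Rational(-1, 5), l)))
I = Rational(-19, 5) (I = Add(Rational(-4, 5), Mul(Rational(-1, 5), 15)) = Add(Rational(-4, 5), -3) = Rational(-19, 5) ≈ -3.8000)
Function('t')(s) = Mul(96, Pow(s, -1)) (Function('t')(s) = Mul(Add(274, -178), Pow(s, -1)) = Mul(96, Pow(s, -1)))
Mul(Add(-253861, Function('t')(I)), Add(-265414, 249136)) = Mul(Add(-253861, Mul(96, Pow(Rational(-19, 5), -1))), Add(-265414, 249136)) = Mul(Add(-253861, Mul(96, Rational(-5, 19))), -16278) = Mul(Add(-253861, Rational(-480, 19)), -16278) = Mul(Rational(-4823839, 19), -16278) = Rational(78522451242, 19)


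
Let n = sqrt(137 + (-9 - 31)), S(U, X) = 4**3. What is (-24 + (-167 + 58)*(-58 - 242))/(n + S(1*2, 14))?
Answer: 697088/1333 - 10892*sqrt(97)/1333 ≈ 442.47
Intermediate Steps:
S(U, X) = 64
n = sqrt(97) (n = sqrt(137 - 40) = sqrt(97) ≈ 9.8489)
(-24 + (-167 + 58)*(-58 - 242))/(n + S(1*2, 14)) = (-24 + (-167 + 58)*(-58 - 242))/(sqrt(97) + 64) = (-24 - 109*(-300))/(64 + sqrt(97)) = (-24 + 32700)/(64 + sqrt(97)) = 32676/(64 + sqrt(97))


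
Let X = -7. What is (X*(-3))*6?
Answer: 126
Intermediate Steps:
(X*(-3))*6 = -7*(-3)*6 = 21*6 = 126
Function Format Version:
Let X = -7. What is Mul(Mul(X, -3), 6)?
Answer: 126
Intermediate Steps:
Mul(Mul(X, -3), 6) = Mul(Mul(-7, -3), 6) = Mul(21, 6) = 126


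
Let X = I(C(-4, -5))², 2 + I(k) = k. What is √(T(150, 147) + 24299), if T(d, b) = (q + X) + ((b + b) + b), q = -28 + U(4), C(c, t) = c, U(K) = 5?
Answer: √24753 ≈ 157.33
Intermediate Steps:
q = -23 (q = -28 + 5 = -23)
I(k) = -2 + k
X = 36 (X = (-2 - 4)² = (-6)² = 36)
T(d, b) = 13 + 3*b (T(d, b) = (-23 + 36) + ((b + b) + b) = 13 + (2*b + b) = 13 + 3*b)
√(T(150, 147) + 24299) = √((13 + 3*147) + 24299) = √((13 + 441) + 24299) = √(454 + 24299) = √24753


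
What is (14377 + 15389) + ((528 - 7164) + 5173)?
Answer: 28303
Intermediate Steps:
(14377 + 15389) + ((528 - 7164) + 5173) = 29766 + (-6636 + 5173) = 29766 - 1463 = 28303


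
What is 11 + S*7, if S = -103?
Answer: -710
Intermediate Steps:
11 + S*7 = 11 - 103*7 = 11 - 721 = -710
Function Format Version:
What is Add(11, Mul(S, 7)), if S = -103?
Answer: -710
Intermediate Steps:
Add(11, Mul(S, 7)) = Add(11, Mul(-103, 7)) = Add(11, -721) = -710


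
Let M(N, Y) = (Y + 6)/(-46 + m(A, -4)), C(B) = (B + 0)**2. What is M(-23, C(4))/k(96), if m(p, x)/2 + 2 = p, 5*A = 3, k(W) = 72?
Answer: -55/8784 ≈ -0.0062614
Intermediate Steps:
A = 3/5 (A = (1/5)*3 = 3/5 ≈ 0.60000)
m(p, x) = -4 + 2*p
C(B) = B**2
M(N, Y) = -15/122 - 5*Y/244 (M(N, Y) = (Y + 6)/(-46 + (-4 + 2*(3/5))) = (6 + Y)/(-46 + (-4 + 6/5)) = (6 + Y)/(-46 - 14/5) = (6 + Y)/(-244/5) = (6 + Y)*(-5/244) = -15/122 - 5*Y/244)
M(-23, C(4))/k(96) = (-15/122 - 5/244*4**2)/72 = (-15/122 - 5/244*16)*(1/72) = (-15/122 - 20/61)*(1/72) = -55/122*1/72 = -55/8784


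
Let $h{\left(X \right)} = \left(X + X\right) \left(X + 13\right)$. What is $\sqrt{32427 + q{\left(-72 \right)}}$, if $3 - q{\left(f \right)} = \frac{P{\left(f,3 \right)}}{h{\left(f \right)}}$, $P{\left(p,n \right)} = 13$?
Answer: $\frac{\sqrt{16255990753}}{708} \approx 180.08$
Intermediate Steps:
$h{\left(X \right)} = 2 X \left(13 + X\right)$
$q{\left(f \right)} = 3 - \frac{13}{2 f \left(13 + f\right)}$
$\sqrt{32427 + q{\left(-72 \right)}} = \sqrt{32427 + \frac{-13 + 6 \left(-72\right) \left(13 - 72\right)}{2 \left(-72\right) \left(13 - 72\right)}} = \sqrt{32427 + \frac{1}{2} \left(- \frac{1}{72}\right) \frac{1}{-59} \left(-13 + 6 \left(-72\right) \left(-59\right)\right)} = \sqrt{32427 + \frac{1}{2} \left(- \frac{1}{72}\right) \left(- \frac{1}{59}\right) \left(-13 + 25488\right)} = \sqrt{32427 + \frac{1}{2} \left(- \frac{1}{72}\right) \left(- \frac{1}{59}\right) 25475} = \sqrt{32427 + \frac{25475}{8496}} = \sqrt{\frac{275525267}{8496}} = \frac{\sqrt{16255990753}}{708}$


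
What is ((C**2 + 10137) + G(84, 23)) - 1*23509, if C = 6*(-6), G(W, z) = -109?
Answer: -12185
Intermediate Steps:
C = -36
((C**2 + 10137) + G(84, 23)) - 1*23509 = (((-36)**2 + 10137) - 109) - 1*23509 = ((1296 + 10137) - 109) - 23509 = (11433 - 109) - 23509 = 11324 - 23509 = -12185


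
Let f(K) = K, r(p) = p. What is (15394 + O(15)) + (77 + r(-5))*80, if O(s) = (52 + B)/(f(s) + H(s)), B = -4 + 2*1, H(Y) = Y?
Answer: 63467/3 ≈ 21156.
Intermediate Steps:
B = -2 (B = -4 + 2 = -2)
O(s) = 25/s (O(s) = (52 - 2)/(s + s) = 50/((2*s)) = 50*(1/(2*s)) = 25/s)
(15394 + O(15)) + (77 + r(-5))*80 = (15394 + 25/15) + (77 - 5)*80 = (15394 + 25*(1/15)) + 72*80 = (15394 + 5/3) + 5760 = 46187/3 + 5760 = 63467/3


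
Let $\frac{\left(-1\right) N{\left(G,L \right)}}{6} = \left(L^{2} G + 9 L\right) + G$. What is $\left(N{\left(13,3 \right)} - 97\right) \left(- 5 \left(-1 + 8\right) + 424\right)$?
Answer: $-404171$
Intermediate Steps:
$N{\left(G,L \right)} = - 54 L - 6 G - 6 G L^{2}$ ($N{\left(G,L \right)} = - 6 \left(\left(L^{2} G + 9 L\right) + G\right) = - 6 \left(\left(G L^{2} + 9 L\right) + G\right) = - 6 \left(\left(9 L + G L^{2}\right) + G\right) = - 6 \left(G + 9 L + G L^{2}\right) = - 54 L - 6 G - 6 G L^{2}$)
$\left(N{\left(13,3 \right)} - 97\right) \left(- 5 \left(-1 + 8\right) + 424\right) = \left(\left(\left(-54\right) 3 - 78 - 78 \cdot 3^{2}\right) - 97\right) \left(- 5 \left(-1 + 8\right) + 424\right) = \left(\left(-162 - 78 - 78 \cdot 9\right) - 97\right) \left(\left(-5\right) 7 + 424\right) = \left(\left(-162 - 78 - 702\right) - 97\right) \left(-35 + 424\right) = \left(-942 - 97\right) 389 = \left(-1039\right) 389 = -404171$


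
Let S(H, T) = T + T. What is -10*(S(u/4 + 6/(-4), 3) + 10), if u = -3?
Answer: -160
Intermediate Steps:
S(H, T) = 2*T
-10*(S(u/4 + 6/(-4), 3) + 10) = -10*(2*3 + 10) = -10*(6 + 10) = -10*16 = -160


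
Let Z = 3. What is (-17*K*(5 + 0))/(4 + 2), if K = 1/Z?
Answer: -85/18 ≈ -4.7222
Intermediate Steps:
K = ⅓ (K = 1/3 = ⅓ ≈ 0.33333)
(-17*K*(5 + 0))/(4 + 2) = (-17*(5 + 0)/3)/(4 + 2) = -17*5/3/6 = -17*5/3*(⅙) = -85/3*⅙ = -85/18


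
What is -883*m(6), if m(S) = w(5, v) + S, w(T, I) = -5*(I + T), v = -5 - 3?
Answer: -18543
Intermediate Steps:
v = -8
w(T, I) = -5*I - 5*T
m(S) = 15 + S (m(S) = (-5*(-8) - 5*5) + S = (40 - 25) + S = 15 + S)
-883*m(6) = -883*(15 + 6) = -883*21 = -18543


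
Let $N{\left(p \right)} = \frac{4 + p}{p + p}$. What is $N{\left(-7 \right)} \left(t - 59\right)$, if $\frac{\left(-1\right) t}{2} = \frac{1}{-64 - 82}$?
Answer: $- \frac{6459}{511} \approx -12.64$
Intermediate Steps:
$N{\left(p \right)} = \frac{4 + p}{2 p}$
$t = \frac{1}{73}$ ($t = - \frac{2}{-64 - 82} = - \frac{2}{-146} = \left(-2\right) \left(- \frac{1}{146}\right) = \frac{1}{73} \approx 0.013699$)
$N{\left(-7 \right)} \left(t - 59\right) = \frac{4 - 7}{2 \left(-7\right)} \left(\frac{1}{73} - 59\right) = \frac{1}{2} \left(- \frac{1}{7}\right) \left(-3\right) \left(- \frac{4306}{73}\right) = \frac{3}{14} \left(- \frac{4306}{73}\right) = - \frac{6459}{511}$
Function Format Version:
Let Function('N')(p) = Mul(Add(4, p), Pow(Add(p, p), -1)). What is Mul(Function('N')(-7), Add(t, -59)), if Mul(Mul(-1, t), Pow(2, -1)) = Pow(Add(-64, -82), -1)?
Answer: Rational(-6459, 511) ≈ -12.640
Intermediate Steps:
Function('N')(p) = Mul(Rational(1, 2), Pow(p, -1), Add(4, p)) (Function('N')(p) = Mul(Add(4, p), Pow(Mul(2, p), -1)) = Mul(Add(4, p), Mul(Rational(1, 2), Pow(p, -1))) = Mul(Rational(1, 2), Pow(p, -1), Add(4, p)))
t = Rational(1, 73) (t = Mul(-2, Pow(Add(-64, -82), -1)) = Mul(-2, Pow(-146, -1)) = Mul(-2, Rational(-1, 146)) = Rational(1, 73) ≈ 0.013699)
Mul(Function('N')(-7), Add(t, -59)) = Mul(Mul(Rational(1, 2), Pow(-7, -1), Add(4, -7)), Add(Rational(1, 73), -59)) = Mul(Mul(Rational(1, 2), Rational(-1, 7), -3), Rational(-4306, 73)) = Mul(Rational(3, 14), Rational(-4306, 73)) = Rational(-6459, 511)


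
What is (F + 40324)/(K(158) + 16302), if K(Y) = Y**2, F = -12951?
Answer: 27373/41266 ≈ 0.66333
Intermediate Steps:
(F + 40324)/(K(158) + 16302) = (-12951 + 40324)/(158**2 + 16302) = 27373/(24964 + 16302) = 27373/41266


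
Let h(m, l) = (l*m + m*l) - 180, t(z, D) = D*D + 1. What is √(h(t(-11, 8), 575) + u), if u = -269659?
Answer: I*√195089 ≈ 441.69*I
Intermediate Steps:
t(z, D) = 1 + D² (t(z, D) = D² + 1 = 1 + D²)
h(m, l) = -180 + 2*l*m (h(m, l) = (l*m + l*m) - 180 = 2*l*m - 180 = -180 + 2*l*m)
√(h(t(-11, 8), 575) + u) = √((-180 + 2*575*(1 + 8²)) - 269659) = √((-180 + 2*575*(1 + 64)) - 269659) = √((-180 + 2*575*65) - 269659) = √((-180 + 74750) - 269659) = √(74570 - 269659) = √(-195089) = I*√195089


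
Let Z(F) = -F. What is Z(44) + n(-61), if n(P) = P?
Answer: -105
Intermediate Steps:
Z(44) + n(-61) = -1*44 - 61 = -44 - 61 = -105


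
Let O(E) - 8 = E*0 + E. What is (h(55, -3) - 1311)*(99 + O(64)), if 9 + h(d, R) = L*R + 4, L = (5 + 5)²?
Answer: -276336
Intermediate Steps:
L = 100 (L = 10² = 100)
h(d, R) = -5 + 100*R (h(d, R) = -9 + (100*R + 4) = -9 + (4 + 100*R) = -5 + 100*R)
O(E) = 8 + E (O(E) = 8 + (E*0 + E) = 8 + (0 + E) = 8 + E)
(h(55, -3) - 1311)*(99 + O(64)) = ((-5 + 100*(-3)) - 1311)*(99 + (8 + 64)) = ((-5 - 300) - 1311)*(99 + 72) = (-305 - 1311)*171 = -1616*171 = -276336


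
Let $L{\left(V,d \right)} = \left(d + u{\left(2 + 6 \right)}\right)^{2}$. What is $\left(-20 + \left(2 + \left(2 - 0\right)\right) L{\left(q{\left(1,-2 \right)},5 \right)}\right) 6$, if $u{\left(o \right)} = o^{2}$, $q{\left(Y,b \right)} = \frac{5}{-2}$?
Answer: $114144$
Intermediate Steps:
$q{\left(Y,b \right)} = - \frac{5}{2}$ ($q{\left(Y,b \right)} = 5 \left(- \frac{1}{2}\right) = - \frac{5}{2}$)
$L{\left(V,d \right)} = \left(64 + d\right)^{2}$ ($L{\left(V,d \right)} = \left(d + \left(2 + 6\right)^{2}\right)^{2} = \left(d + 8^{2}\right)^{2} = \left(d + 64\right)^{2} = \left(64 + d\right)^{2}$)
$\left(-20 + \left(2 + \left(2 - 0\right)\right) L{\left(q{\left(1,-2 \right)},5 \right)}\right) 6 = \left(-20 + \left(2 + \left(2 - 0\right)\right) \left(64 + 5\right)^{2}\right) 6 = \left(-20 + \left(2 + \left(2 + 0\right)\right) 69^{2}\right) 6 = \left(-20 + \left(2 + 2\right) 4761\right) 6 = \left(-20 + 4 \cdot 4761\right) 6 = \left(-20 + 19044\right) 6 = 19024 \cdot 6 = 114144$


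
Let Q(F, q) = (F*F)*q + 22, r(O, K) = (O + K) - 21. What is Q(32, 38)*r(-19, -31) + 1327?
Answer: -2762987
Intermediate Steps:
r(O, K) = -21 + K + O (r(O, K) = (K + O) - 21 = -21 + K + O)
Q(F, q) = 22 + q*F² (Q(F, q) = F²*q + 22 = q*F² + 22 = 22 + q*F²)
Q(32, 38)*r(-19, -31) + 1327 = (22 + 38*32²)*(-21 - 31 - 19) + 1327 = (22 + 38*1024)*(-71) + 1327 = (22 + 38912)*(-71) + 1327 = 38934*(-71) + 1327 = -2764314 + 1327 = -2762987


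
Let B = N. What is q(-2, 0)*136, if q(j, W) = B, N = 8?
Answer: 1088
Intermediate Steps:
B = 8
q(j, W) = 8
q(-2, 0)*136 = 8*136 = 1088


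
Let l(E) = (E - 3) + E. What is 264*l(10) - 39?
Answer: 4449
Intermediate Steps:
l(E) = -3 + 2*E (l(E) = (-3 + E) + E = -3 + 2*E)
264*l(10) - 39 = 264*(-3 + 2*10) - 39 = 264*(-3 + 20) - 39 = 264*17 - 39 = 4488 - 39 = 4449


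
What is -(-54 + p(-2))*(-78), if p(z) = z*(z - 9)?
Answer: -2496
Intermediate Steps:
p(z) = z*(-9 + z)
-(-54 + p(-2))*(-78) = -(-54 - 2*(-9 - 2))*(-78) = -(-54 - 2*(-11))*(-78) = -(-54 + 22)*(-78) = -(-32)*(-78) = -1*2496 = -2496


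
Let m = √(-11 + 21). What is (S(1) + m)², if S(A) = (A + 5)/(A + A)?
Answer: (3 + √10)² ≈ 37.974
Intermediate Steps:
S(A) = (5 + A)/(2*A) (S(A) = (5 + A)/((2*A)) = (5 + A)*(1/(2*A)) = (5 + A)/(2*A))
m = √10 ≈ 3.1623
(S(1) + m)² = ((½)*(5 + 1)/1 + √10)² = ((½)*1*6 + √10)² = (3 + √10)²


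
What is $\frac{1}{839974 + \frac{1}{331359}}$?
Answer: $\frac{331359}{278332944667} \approx 1.1905 \cdot 10^{-6}$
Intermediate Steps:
$\frac{1}{839974 + \frac{1}{331359}} = \frac{1}{\frac{278332944667}{331359}} = \frac{331359}{278332944667}$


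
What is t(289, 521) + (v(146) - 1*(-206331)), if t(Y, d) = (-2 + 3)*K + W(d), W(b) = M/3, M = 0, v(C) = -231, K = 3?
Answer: 206103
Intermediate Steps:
W(b) = 0 (W(b) = 0/3 = 0*(⅓) = 0)
t(Y, d) = 3 (t(Y, d) = (-2 + 3)*3 + 0 = 1*3 + 0 = 3 + 0 = 3)
t(289, 521) + (v(146) - 1*(-206331)) = 3 + (-231 - 1*(-206331)) = 3 + (-231 + 206331) = 3 + 206100 = 206103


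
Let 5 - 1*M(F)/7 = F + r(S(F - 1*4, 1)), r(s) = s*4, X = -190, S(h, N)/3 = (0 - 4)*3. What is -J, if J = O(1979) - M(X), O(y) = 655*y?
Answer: -1293872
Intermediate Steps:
S(h, N) = -36 (S(h, N) = 3*((0 - 4)*3) = 3*(-4*3) = 3*(-12) = -36)
r(s) = 4*s
M(F) = 1043 - 7*F (M(F) = 35 - 7*(F + 4*(-36)) = 35 - 7*(F - 144) = 35 - 7*(-144 + F) = 35 + (1008 - 7*F) = 1043 - 7*F)
J = 1293872 (J = 655*1979 - (1043 - 7*(-190)) = 1296245 - (1043 + 1330) = 1296245 - 1*2373 = 1296245 - 2373 = 1293872)
-J = -1*1293872 = -1293872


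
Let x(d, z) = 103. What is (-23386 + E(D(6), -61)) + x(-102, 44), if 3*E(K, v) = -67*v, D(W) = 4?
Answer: -65762/3 ≈ -21921.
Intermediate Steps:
E(K, v) = -67*v/3 (E(K, v) = (-67*v)/3 = -67*v/3)
(-23386 + E(D(6), -61)) + x(-102, 44) = (-23386 - 67/3*(-61)) + 103 = (-23386 + 4087/3) + 103 = -66071/3 + 103 = -65762/3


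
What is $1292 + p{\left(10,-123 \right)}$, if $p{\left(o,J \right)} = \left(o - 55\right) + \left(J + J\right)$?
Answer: $1001$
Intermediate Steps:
$p{\left(o,J \right)} = -55 + o + 2 J$ ($p{\left(o,J \right)} = \left(-55 + o\right) + 2 J = -55 + o + 2 J$)
$1292 + p{\left(10,-123 \right)} = 1292 + \left(-55 + 10 + 2 \left(-123\right)\right) = 1292 - 291 = 1001$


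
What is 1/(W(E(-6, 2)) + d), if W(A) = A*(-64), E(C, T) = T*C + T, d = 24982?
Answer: 1/25622 ≈ 3.9029e-5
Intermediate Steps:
E(C, T) = T + C*T (E(C, T) = C*T + T = T + C*T)
W(A) = -64*A
1/(W(E(-6, 2)) + d) = 1/(-128*(1 - 6) + 24982) = 1/(-128*(-5) + 24982) = 1/(-64*(-10) + 24982) = 1/(640 + 24982) = 1/25622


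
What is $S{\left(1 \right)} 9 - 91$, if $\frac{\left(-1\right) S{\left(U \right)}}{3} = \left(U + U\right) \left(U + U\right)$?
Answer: $-199$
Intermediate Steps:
$S{\left(U \right)} = - 12 U^{2}$ ($S{\left(U \right)} = - 3 \left(U + U\right) \left(U + U\right) = - 3 \cdot 2 U 2 U = - 3 \cdot 4 U^{2} = - 12 U^{2}$)
$S{\left(1 \right)} 9 - 91 = - 12 \cdot 1^{2} \cdot 9 - 91 = \left(-12\right) 1 \cdot 9 - 91 = \left(-12\right) 9 - 91 = -108 - 91 = -199$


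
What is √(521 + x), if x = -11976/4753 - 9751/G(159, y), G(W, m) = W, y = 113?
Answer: 2*√1332096385710/107961 ≈ 21.381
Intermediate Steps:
x = -48250687/755727 (x = -11976/4753 - 9751/159 = -48250687/755727 ≈ -63.847)
√(521 + x) = √(521 - 48250687/755727) = √(345483080/755727) = 2*√1332096385710/107961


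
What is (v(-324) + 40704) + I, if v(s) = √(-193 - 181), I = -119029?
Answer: -78325 + I*√374 ≈ -78325.0 + 19.339*I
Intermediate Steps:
v(s) = I*√374 (v(s) = √(-374) = I*√374)
(v(-324) + 40704) + I = (I*√374 + 40704) - 119029 = (40704 + I*√374) - 119029 = -78325 + I*√374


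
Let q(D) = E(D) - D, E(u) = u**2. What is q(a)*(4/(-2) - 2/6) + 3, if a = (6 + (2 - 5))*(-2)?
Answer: -95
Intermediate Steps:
a = -6 (a = (6 - 3)*(-2) = 3*(-2) = -6)
q(D) = D**2 - D
q(a)*(4/(-2) - 2/6) + 3 = (-6*(-1 - 6))*(4/(-2) - 2/6) + 3 = (-6*(-7))*(4*(-1/2) - 2*1/6) + 3 = 42*(-2 - 1/3) + 3 = 42*(-7/3) + 3 = -98 + 3 = -95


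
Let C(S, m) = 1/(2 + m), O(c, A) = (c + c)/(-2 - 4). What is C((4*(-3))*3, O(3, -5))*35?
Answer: 35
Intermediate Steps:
O(c, A) = -c/3 (O(c, A) = (2*c)/(-6) = (2*c)*(-⅙) = -c/3)
C((4*(-3))*3, O(3, -5))*35 = 35/(2 - ⅓*3) = 35/(2 - 1) = 35/1 = 1*35 = 35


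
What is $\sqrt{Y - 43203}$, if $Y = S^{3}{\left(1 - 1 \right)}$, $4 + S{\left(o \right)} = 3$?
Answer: $2 i \sqrt{10801} \approx 207.86 i$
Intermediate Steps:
$S{\left(o \right)} = -1$ ($S{\left(o \right)} = -4 + 3 = -1$)
$Y = -1$ ($Y = \left(-1\right)^{3} = -1$)
$\sqrt{Y - 43203} = \sqrt{-1 - 43203} = \sqrt{-43204} = 2 i \sqrt{10801}$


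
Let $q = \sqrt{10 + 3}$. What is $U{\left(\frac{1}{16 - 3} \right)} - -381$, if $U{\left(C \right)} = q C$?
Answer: $381 + \frac{\sqrt{13}}{13} \approx 381.28$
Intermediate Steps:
$q = \sqrt{13} \approx 3.6056$
$U{\left(C \right)} = C \sqrt{13}$ ($U{\left(C \right)} = \sqrt{13} C = C \sqrt{13}$)
$U{\left(\frac{1}{16 - 3} \right)} - -381 = \frac{\sqrt{13}}{16 - 3} - -381 = \frac{\sqrt{13}}{13} + 381 = 381 + \frac{\sqrt{13}}{13}$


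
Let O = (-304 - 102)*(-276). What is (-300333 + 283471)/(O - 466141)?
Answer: 16862/354085 ≈ 0.047621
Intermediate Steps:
O = 112056 (O = -406*(-276) = 112056)
(-300333 + 283471)/(O - 466141) = (-300333 + 283471)/(112056 - 466141) = -16862/(-354085) = -16862*(-1/354085) = 16862/354085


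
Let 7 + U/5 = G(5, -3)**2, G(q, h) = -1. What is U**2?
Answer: 900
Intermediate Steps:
U = -30 (U = -35 + 5*(-1)**2 = -35 + 5*1 = -35 + 5 = -30)
U**2 = (-30)**2 = 900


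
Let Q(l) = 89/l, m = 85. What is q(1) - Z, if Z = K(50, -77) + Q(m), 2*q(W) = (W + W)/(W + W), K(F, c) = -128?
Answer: 21667/170 ≈ 127.45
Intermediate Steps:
q(W) = ½ (q(W) = ((W + W)/(W + W))/2 = ((2*W)/((2*W)))/2 = ((2*W)*(1/(2*W)))/2 = (½)*1 = ½)
Z = -10791/85 (Z = -128 + 89/85 = -10791/85 ≈ -126.95)
q(1) - Z = ½ - 1*(-10791/85) = ½ + 10791/85 = 21667/170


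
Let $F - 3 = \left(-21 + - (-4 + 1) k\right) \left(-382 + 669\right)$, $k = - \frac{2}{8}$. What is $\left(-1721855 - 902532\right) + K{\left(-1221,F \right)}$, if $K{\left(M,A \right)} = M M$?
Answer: $-1133546$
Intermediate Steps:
$k = - \frac{1}{4}$ ($k = \left(-2\right) \frac{1}{8} = - \frac{1}{4} \approx -0.25$)
$F = - \frac{24957}{4}$ ($F = 3 + \left(-21 + - (-4 + 1) \left(- \frac{1}{4}\right)\right) \left(-382 + 669\right) = 3 + \left(-21 + \left(-1\right) \left(-3\right) \left(- \frac{1}{4}\right)\right) 287 = 3 + \left(-21 + 3 \left(- \frac{1}{4}\right)\right) 287 = 3 + \left(-21 - \frac{3}{4}\right) 287 = 3 - \frac{24969}{4} = - \frac{24957}{4} \approx -6239.3$)
$K{\left(M,A \right)} = M^{2}$
$\left(-1721855 - 902532\right) + K{\left(-1221,F \right)} = \left(-1721855 - 902532\right) + \left(-1221\right)^{2} = -2624387 + 1490841 = -1133546$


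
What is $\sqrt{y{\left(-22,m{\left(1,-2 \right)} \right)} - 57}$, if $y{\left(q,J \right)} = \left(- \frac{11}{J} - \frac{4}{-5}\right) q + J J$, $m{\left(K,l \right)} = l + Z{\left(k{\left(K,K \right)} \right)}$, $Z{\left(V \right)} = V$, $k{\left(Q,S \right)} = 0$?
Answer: $\frac{i \sqrt{4790}}{5} \approx 13.842 i$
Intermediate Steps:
$m{\left(K,l \right)} = l$ ($m{\left(K,l \right)} = l + 0 = l$)
$y{\left(q,J \right)} = J^{2} + q \left(\frac{4}{5} - \frac{11}{J}\right)$ ($y{\left(q,J \right)} = \left(- \frac{11}{J} - - \frac{4}{5}\right) q + J^{2} = \left(- \frac{11}{J} + \frac{4}{5}\right) q + J^{2} = \left(\frac{4}{5} - \frac{11}{J}\right) q + J^{2} = q \left(\frac{4}{5} - \frac{11}{J}\right) + J^{2} = J^{2} + q \left(\frac{4}{5} - \frac{11}{J}\right)$)
$\sqrt{y{\left(-22,m{\left(1,-2 \right)} \right)} - 57} = \sqrt{\left(\left(-2\right)^{2} + \frac{4}{5} \left(-22\right) - - \frac{242}{-2}\right) - 57} = \sqrt{\left(4 - \frac{88}{5} - \left(-242\right) \left(- \frac{1}{2}\right)\right) - 57} = \sqrt{\left(4 - \frac{88}{5} - 121\right) - 57} = \sqrt{- \frac{673}{5} - 57} = \sqrt{- \frac{958}{5}} = \frac{i \sqrt{4790}}{5}$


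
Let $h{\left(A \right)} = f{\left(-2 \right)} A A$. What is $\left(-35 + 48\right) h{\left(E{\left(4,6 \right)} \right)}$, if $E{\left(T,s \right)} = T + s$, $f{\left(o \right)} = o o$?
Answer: $5200$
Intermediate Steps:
$f{\left(o \right)} = o^{2}$
$h{\left(A \right)} = 4 A^{2}$ ($h{\left(A \right)} = \left(-2\right)^{2} A A = 4 A A = 4 A^{2}$)
$\left(-35 + 48\right) h{\left(E{\left(4,6 \right)} \right)} = \left(-35 + 48\right) 4 \left(4 + 6\right)^{2} = 13 \cdot 4 \cdot 10^{2} = 13 \cdot 4 \cdot 100 = 13 \cdot 400 = 5200$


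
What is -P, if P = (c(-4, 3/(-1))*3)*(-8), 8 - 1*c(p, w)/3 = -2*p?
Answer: 0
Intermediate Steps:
c(p, w) = 24 + 6*p (c(p, w) = 24 - (-6)*p = 24 + 6*p)
P = 0 (P = ((24 + 6*(-4))*3)*(-8) = ((24 - 24)*3)*(-8) = (0*3)*(-8) = 0*(-8) = 0)
-P = -1*0 = 0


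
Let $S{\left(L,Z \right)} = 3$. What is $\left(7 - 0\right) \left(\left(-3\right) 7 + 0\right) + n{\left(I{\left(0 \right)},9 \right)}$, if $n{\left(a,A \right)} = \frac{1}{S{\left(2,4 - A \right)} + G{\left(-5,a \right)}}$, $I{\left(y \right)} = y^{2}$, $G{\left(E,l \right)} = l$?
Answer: $- \frac{440}{3} \approx -146.67$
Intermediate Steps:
$n{\left(a,A \right)} = \frac{1}{3 + a}$
$\left(7 - 0\right) \left(\left(-3\right) 7 + 0\right) + n{\left(I{\left(0 \right)},9 \right)} = \left(7 - 0\right) \left(\left(-3\right) 7 + 0\right) + \frac{1}{3 + 0^{2}} = \left(7 + 0\right) \left(-21 + 0\right) + \frac{1}{3 + 0} = 7 \left(-21\right) + \frac{1}{3} = -147 + \frac{1}{3} = - \frac{440}{3}$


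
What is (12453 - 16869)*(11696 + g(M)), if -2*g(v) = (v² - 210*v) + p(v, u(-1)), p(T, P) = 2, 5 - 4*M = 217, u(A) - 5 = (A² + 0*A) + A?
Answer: -20867808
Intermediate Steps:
u(A) = 5 + A + A² (u(A) = 5 + ((A² + 0*A) + A) = 5 + ((A² + 0) + A) = 5 + (A² + A) = 5 + (A + A²) = 5 + A + A²)
M = -53 (M = 5/4 - ¼*217 = 5/4 - 217/4 = -53)
g(v) = -1 + 105*v - v²/2 (g(v) = -((v² - 210*v) + 2)/2 = -(2 + v² - 210*v)/2 = -1 + 105*v - v²/2)
(12453 - 16869)*(11696 + g(M)) = (12453 - 16869)*(11696 + (-1 + 105*(-53) - ½*(-53)²)) = -4416*(11696 + (-1 - 5565 - ½*2809)) = -4416*(11696 + (-1 - 5565 - 2809/2)) = -4416*(11696 - 13941/2) = -4416*9451/2 = -20867808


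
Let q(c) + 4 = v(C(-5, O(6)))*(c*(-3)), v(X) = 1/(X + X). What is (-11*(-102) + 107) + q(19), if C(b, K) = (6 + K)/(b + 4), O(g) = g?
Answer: 9819/8 ≈ 1227.4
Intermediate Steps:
C(b, K) = (6 + K)/(4 + b)
v(X) = 1/(2*X)
q(c) = -4 + c/8 (q(c) = -4 + (1/(2*(((6 + 6)/(4 - 5)))))*(c*(-3)) = -4 + (1/(2*((12/(-1)))))*(-3*c) = -4 + (1/(2*((-1*12))))*(-3*c) = -4 + ((1/2)/(-12))*(-3*c) = -4 + ((1/2)*(-1/12))*(-3*c) = -4 - (-1)*c/8 = -4 + c/8)
(-11*(-102) + 107) + q(19) = (-11*(-102) + 107) + (-4 + (1/8)*19) = (1122 + 107) + (-4 + 19/8) = 1229 - 13/8 = 9819/8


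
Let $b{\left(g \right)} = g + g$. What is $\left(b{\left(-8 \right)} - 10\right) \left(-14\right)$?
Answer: $364$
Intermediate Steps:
$b{\left(g \right)} = 2 g$
$\left(b{\left(-8 \right)} - 10\right) \left(-14\right) = \left(2 \left(-8\right) - 10\right) \left(-14\right) = \left(-16 - 10\right) \left(-14\right) = \left(-26\right) \left(-14\right) = 364$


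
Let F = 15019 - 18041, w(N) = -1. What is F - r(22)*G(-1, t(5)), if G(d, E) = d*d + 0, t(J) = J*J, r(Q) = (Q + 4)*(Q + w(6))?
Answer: -3568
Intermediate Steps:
r(Q) = (-1 + Q)*(4 + Q) (r(Q) = (Q + 4)*(Q - 1) = (4 + Q)*(-1 + Q) = (-1 + Q)*(4 + Q))
t(J) = J**2
G(d, E) = d**2 (G(d, E) = d**2 + 0 = d**2)
F = -3022
F - r(22)*G(-1, t(5)) = -3022 - (-4 + 22**2 + 3*22)*(-1)**2 = -3022 - (-4 + 484 + 66) = -3022 - 546 = -3568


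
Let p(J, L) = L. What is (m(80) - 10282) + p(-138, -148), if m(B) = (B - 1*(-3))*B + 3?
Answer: -3787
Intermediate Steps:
m(B) = 3 + B*(3 + B) (m(B) = (B + 3)*B + 3 = (3 + B)*B + 3 = B*(3 + B) + 3 = 3 + B*(3 + B))
(m(80) - 10282) + p(-138, -148) = ((3 + 80² + 3*80) - 10282) - 148 = ((3 + 6400 + 240) - 10282) - 148 = (6643 - 10282) - 148 = -3639 - 148 = -3787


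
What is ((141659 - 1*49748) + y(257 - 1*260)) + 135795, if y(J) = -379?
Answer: 227327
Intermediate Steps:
((141659 - 1*49748) + y(257 - 1*260)) + 135795 = ((141659 - 1*49748) - 379) + 135795 = ((141659 - 49748) - 379) + 135795 = (91911 - 379) + 135795 = 91532 + 135795 = 227327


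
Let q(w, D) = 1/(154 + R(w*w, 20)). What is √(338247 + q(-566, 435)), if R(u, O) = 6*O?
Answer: √25394232046/274 ≈ 581.59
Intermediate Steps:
q(w, D) = 1/274 (q(w, D) = 1/(154 + 6*20) = 1/(154 + 120) = 1/274)
√(338247 + q(-566, 435)) = √(338247 + 1/274) = √(92679679/274) = √25394232046/274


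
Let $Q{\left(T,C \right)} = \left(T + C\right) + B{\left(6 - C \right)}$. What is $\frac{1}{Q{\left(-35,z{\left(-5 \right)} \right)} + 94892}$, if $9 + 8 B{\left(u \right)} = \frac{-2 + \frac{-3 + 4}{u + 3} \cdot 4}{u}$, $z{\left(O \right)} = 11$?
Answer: $\frac{40}{3794679} \approx 1.0541 \cdot 10^{-5}$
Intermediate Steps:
$B{\left(u \right)} = - \frac{9}{8} + \frac{-2 + \frac{4}{3 + u}}{8 u}$ ($B{\left(u \right)} = - \frac{9}{8} + \frac{\left(-2 + \frac{-3 + 4}{u + 3} \cdot 4\right) \frac{1}{u}}{8} = - \frac{9}{8} + \frac{\left(-2 + 1 \frac{1}{3 + u} 4\right) \frac{1}{u}}{8} = - \frac{9}{8} + \frac{\left(-2 + \frac{1}{3 + u} 4\right) \frac{1}{u}}{8} = - \frac{9}{8} + \frac{\left(-2 + \frac{4}{3 + u}\right) \frac{1}{u}}{8} = - \frac{9}{8} + \frac{\frac{1}{u} \left(-2 + \frac{4}{3 + u}\right)}{8} = - \frac{9}{8} + \frac{-2 + \frac{4}{3 + u}}{8 u}$)
$Q{\left(T,C \right)} = C + T + \frac{-176 - 9 \left(6 - C\right)^{2} + 29 C}{8 \left(6 - C\right) \left(9 - C\right)}$ ($Q{\left(T,C \right)} = \left(T + C\right) + \frac{-2 - 29 \left(6 - C\right) - 9 \left(6 - C\right)^{2}}{8 \left(6 - C\right) \left(3 - \left(-6 + C\right)\right)} = \left(C + T\right) + \frac{-2 + \left(-174 + 29 C\right) - 9 \left(6 - C\right)^{2}}{8 \left(6 - C\right) \left(9 - C\right)} = \left(C + T\right) + \frac{-176 - 9 \left(6 - C\right)^{2} + 29 C}{8 \left(6 - C\right) \left(9 - C\right)} = C + T + \frac{-176 - 9 \left(6 - C\right)^{2} + 29 C}{8 \left(6 - C\right) \left(9 - C\right)}$)
$\frac{1}{Q{\left(-35,z{\left(-5 \right)} \right)} + 94892} = \frac{1}{\frac{-176 - 9 \left(-6 + 11\right)^{2} + 29 \cdot 11 + 8 \left(-9 + 11\right) \left(-6 + 11\right) \left(11 - 35\right)}{8 \left(-9 + 11\right) \left(-6 + 11\right)} + 94892} = \frac{1}{\frac{-176 - 9 \cdot 5^{2} + 319 + 8 \cdot 2 \cdot 5 \left(-24\right)}{8 \cdot 2 \cdot 5} + 94892} = \frac{1}{\frac{1}{8} \cdot \frac{1}{2} \cdot \frac{1}{5} \left(-176 - 225 + 319 - 1920\right) + 94892} = \frac{1}{\frac{1}{8} \cdot \frac{1}{2} \cdot \frac{1}{5} \left(-2002\right) + 94892} = \frac{1}{- \frac{1001}{40} + 94892} = \frac{1}{\frac{3794679}{40}} = \frac{40}{3794679}$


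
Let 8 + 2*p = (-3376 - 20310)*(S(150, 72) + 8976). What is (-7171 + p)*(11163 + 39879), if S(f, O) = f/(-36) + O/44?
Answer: -59672168233699/11 ≈ -5.4247e+12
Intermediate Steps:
S(f, O) = -f/36 + O/44 (S(f, O) = f*(-1/36) + O*(1/44) = -f/36 + O/44)
p = -7014005171/66 (p = -4 + ((-3376 - 20310)*((-1/36*150 + (1/44)*72) + 8976))/2 = -4 + (-23686*((-25/6 + 18/11) + 8976))/2 = -4 + (-23686*(-167/66 + 8976))/2 = -4 + (-23686*592249/66)/2 = -4 + (½)*(-7014004907/33) = -4 - 7014004907/66 = -7014005171/66 ≈ -1.0627e+8)
(-7171 + p)*(11163 + 39879) = (-7171 - 7014005171/66)*(11163 + 39879) = -7014478457/66*51042 = -59672168233699/11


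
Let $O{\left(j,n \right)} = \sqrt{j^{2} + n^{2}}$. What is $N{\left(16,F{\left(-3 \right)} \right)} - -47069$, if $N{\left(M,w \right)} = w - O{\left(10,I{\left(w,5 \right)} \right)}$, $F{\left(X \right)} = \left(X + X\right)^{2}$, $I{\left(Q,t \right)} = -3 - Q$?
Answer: $47105 - \sqrt{1621} \approx 47065.0$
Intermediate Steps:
$F{\left(X \right)} = 4 X^{2}$ ($F{\left(X \right)} = \left(2 X\right)^{2} = 4 X^{2}$)
$N{\left(M,w \right)} = w - \sqrt{100 + \left(-3 - w\right)^{2}}$ ($N{\left(M,w \right)} = w - \sqrt{10^{2} + \left(-3 - w\right)^{2}} = w - \sqrt{100 + \left(-3 - w\right)^{2}}$)
$N{\left(16,F{\left(-3 \right)} \right)} - -47069 = \left(4 \left(-3\right)^{2} - \sqrt{100 + \left(3 + 4 \left(-3\right)^{2}\right)^{2}}\right) - -47069 = \left(4 \cdot 9 - \sqrt{100 + \left(3 + 4 \cdot 9\right)^{2}}\right) + 47069 = \left(36 - \sqrt{100 + \left(3 + 36\right)^{2}}\right) + 47069 = \left(36 - \sqrt{100 + 39^{2}}\right) + 47069 = \left(36 - \sqrt{100 + 1521}\right) + 47069 = \left(36 - \sqrt{1621}\right) + 47069 = 47105 - \sqrt{1621}$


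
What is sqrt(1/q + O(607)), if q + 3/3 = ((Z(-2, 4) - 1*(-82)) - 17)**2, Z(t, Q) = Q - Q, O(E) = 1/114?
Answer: sqrt(100738)/3344 ≈ 0.094914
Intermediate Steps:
O(E) = 1/114
Z(t, Q) = 0
q = 4224 (q = -1 + ((0 - 1*(-82)) - 17)**2 = -1 + ((0 + 82) - 17)**2 = -1 + (82 - 17)**2 = -1 + 65**2 = -1 + 4225 = 4224)
sqrt(1/q + O(607)) = sqrt(1/4224 + 1/114) = sqrt(241/26752) = sqrt(100738)/3344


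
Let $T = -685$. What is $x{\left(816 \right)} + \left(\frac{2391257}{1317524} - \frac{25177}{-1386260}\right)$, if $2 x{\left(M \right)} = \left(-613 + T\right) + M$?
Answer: $- \frac{54602719055909}{228303852530} \approx -239.17$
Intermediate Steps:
$x{\left(M \right)} = -649 + \frac{M}{2}$ ($x{\left(M \right)} = \frac{\left(-613 - 685\right) + M}{2} = \frac{-1298 + M}{2} = -649 + \frac{M}{2}$)
$x{\left(816 \right)} + \left(\frac{2391257}{1317524} - \frac{25177}{-1386260}\right) = \left(-649 + \frac{1}{2} \cdot 816\right) + \left(\frac{2391257}{1317524} - \frac{25177}{-1386260}\right) = \left(-649 + 408\right) + \left(2391257 \cdot \frac{1}{1317524} - - \frac{25177}{1386260}\right) = -241 + \left(\frac{2391257}{1317524} + \frac{25177}{1386260}\right) = -241 + \frac{418509403821}{228303852530} = - \frac{54602719055909}{228303852530}$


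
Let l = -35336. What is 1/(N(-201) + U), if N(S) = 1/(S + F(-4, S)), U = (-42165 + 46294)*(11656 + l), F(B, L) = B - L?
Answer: -4/391098881 ≈ -1.0228e-8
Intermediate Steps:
U = -97774720 (U = (-42165 + 46294)*(11656 - 35336) = 4129*(-23680) = -97774720)
N(S) = -¼ (N(S) = 1/(S + (-4 - S)) = 1/(-4) = -¼)
1/(N(-201) + U) = 1/(-¼ - 97774720) = 1/(-391098881/4) = -4/391098881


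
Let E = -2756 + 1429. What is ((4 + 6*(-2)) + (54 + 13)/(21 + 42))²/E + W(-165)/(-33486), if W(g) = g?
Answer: -1841918513/58788724806 ≈ -0.031331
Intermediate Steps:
E = -1327
((4 + 6*(-2)) + (54 + 13)/(21 + 42))²/E + W(-165)/(-33486) = ((4 + 6*(-2)) + (54 + 13)/(21 + 42))²/(-1327) - 165/(-33486) = ((4 - 12) + 67/63)²*(-1/1327) - 165*(-1/33486) = (-8 + 67*(1/63))²*(-1/1327) + 55/11162 = (-8 + 67/63)²*(-1/1327) + 55/11162 = (-437/63)²*(-1/1327) + 55/11162 = (190969/3969)*(-1/1327) + 55/11162 = -190969/5266863 + 55/11162 = -1841918513/58788724806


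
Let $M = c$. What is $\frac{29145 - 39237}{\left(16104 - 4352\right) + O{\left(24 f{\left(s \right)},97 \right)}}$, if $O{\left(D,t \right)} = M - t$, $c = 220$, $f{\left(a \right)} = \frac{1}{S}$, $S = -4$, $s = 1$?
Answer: $- \frac{10092}{11875} \approx -0.84985$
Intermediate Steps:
$f{\left(a \right)} = - \frac{1}{4}$ ($f{\left(a \right)} = \frac{1}{-4} = - \frac{1}{4}$)
$M = 220$
$O{\left(D,t \right)} = 220 - t$
$\frac{29145 - 39237}{\left(16104 - 4352\right) + O{\left(24 f{\left(s \right)},97 \right)}} = \frac{29145 - 39237}{\left(16104 - 4352\right) + \left(220 - 97\right)} = - \frac{10092}{11752 + \left(220 - 97\right)} = - \frac{10092}{11752 + 123} = - \frac{10092}{11875}$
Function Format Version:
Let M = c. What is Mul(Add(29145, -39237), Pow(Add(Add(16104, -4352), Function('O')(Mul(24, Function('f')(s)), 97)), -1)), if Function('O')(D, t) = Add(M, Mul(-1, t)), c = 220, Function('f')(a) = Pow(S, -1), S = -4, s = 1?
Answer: Rational(-10092, 11875) ≈ -0.84985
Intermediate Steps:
Function('f')(a) = Rational(-1, 4) (Function('f')(a) = Pow(-4, -1) = Rational(-1, 4))
M = 220
Function('O')(D, t) = Add(220, Mul(-1, t))
Mul(Add(29145, -39237), Pow(Add(Add(16104, -4352), Function('O')(Mul(24, Function('f')(s)), 97)), -1)) = Mul(Add(29145, -39237), Pow(Add(Add(16104, -4352), Add(220, Mul(-1, 97))), -1)) = Mul(-10092, Pow(Add(11752, Add(220, -97)), -1)) = Mul(-10092, Pow(Add(11752, 123), -1)) = Mul(-10092, Pow(11875, -1)) = Mul(-10092, Rational(1, 11875)) = Rational(-10092, 11875)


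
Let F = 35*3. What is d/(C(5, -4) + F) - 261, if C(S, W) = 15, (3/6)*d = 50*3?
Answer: -517/2 ≈ -258.50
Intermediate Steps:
d = 300 (d = 2*(50*3) = 2*150 = 300)
F = 105
d/(C(5, -4) + F) - 261 = 300/(15 + 105) - 261 = 300/120 - 261 = (1/120)*300 - 261 = 5/2 - 261 = -517/2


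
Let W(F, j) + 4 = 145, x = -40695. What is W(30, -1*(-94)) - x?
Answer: 40836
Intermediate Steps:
W(F, j) = 141 (W(F, j) = -4 + 145 = 141)
W(30, -1*(-94)) - x = 141 - 1*(-40695) = 141 + 40695 = 40836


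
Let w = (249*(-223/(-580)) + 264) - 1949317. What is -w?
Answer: 1130395213/580 ≈ 1.9490e+6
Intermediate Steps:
w = -1130395213/580 (w = (249*(-223*(-1/580)) + 264) - 1949317 = (249*(223/580) + 264) - 1949317 = (55527/580 + 264) - 1949317 = 208647/580 - 1949317 = -1130395213/580 ≈ -1.9490e+6)
-w = -1*(-1130395213/580) = 1130395213/580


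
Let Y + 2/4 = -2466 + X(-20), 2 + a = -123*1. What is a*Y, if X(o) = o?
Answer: 621625/2 ≈ 3.1081e+5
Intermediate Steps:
a = -125 (a = -2 - 123*1 = -2 - 123 = -125)
Y = -4973/2 (Y = -½ + (-2466 - 20) = -½ - 2486 = -4973/2 ≈ -2486.5)
a*Y = -125*(-4973/2) = 621625/2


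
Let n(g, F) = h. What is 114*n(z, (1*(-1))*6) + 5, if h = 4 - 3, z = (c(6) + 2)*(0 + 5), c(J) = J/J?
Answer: 119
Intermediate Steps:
c(J) = 1
z = 15 (z = (1 + 2)*(0 + 5) = 3*5 = 15)
h = 1
n(g, F) = 1
114*n(z, (1*(-1))*6) + 5 = 114*1 + 5 = 114 + 5 = 119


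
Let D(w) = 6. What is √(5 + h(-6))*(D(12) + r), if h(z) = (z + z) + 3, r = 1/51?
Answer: 614*I/51 ≈ 12.039*I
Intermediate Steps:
r = 1/51 ≈ 0.019608
h(z) = 3 + 2*z (h(z) = 2*z + 3 = 3 + 2*z)
√(5 + h(-6))*(D(12) + r) = √(5 + (3 + 2*(-6)))*(6 + 1/51) = √(5 + (3 - 12))*(307/51) = √(5 - 9)*(307/51) = √(-4)*(307/51) = (2*I)*(307/51) = 614*I/51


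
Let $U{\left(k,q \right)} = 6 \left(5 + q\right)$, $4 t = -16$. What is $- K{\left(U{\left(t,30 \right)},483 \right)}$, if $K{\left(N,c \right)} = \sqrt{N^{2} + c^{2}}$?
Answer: $- 21 \sqrt{629} \approx -526.68$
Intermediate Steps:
$t = -4$ ($t = \frac{1}{4} \left(-16\right) = -4$)
$U{\left(k,q \right)} = 30 + 6 q$
$- K{\left(U{\left(t,30 \right)},483 \right)} = - \sqrt{\left(30 + 6 \cdot 30\right)^{2} + 483^{2}} = - \sqrt{\left(30 + 180\right)^{2} + 233289} = - \sqrt{210^{2} + 233289} = - \sqrt{44100 + 233289} = - \sqrt{277389} = - 21 \sqrt{629}$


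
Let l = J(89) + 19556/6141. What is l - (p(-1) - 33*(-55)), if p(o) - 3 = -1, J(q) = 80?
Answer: -10647361/6141 ≈ -1733.8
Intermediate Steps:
p(o) = 2 (p(o) = 3 - 1 = 2)
l = 510836/6141 (l = 80 + 19556/6141 = 510836/6141 ≈ 83.184)
l - (p(-1) - 33*(-55)) = 510836/6141 - (2 - 33*(-55)) = 510836/6141 - (2 + 1815) = 510836/6141 - 1*1817 = 510836/6141 - 1817 = -10647361/6141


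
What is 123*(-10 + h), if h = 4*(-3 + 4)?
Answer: -738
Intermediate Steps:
h = 4 (h = 4*1 = 4)
123*(-10 + h) = 123*(-10 + 4) = 123*(-6) = -738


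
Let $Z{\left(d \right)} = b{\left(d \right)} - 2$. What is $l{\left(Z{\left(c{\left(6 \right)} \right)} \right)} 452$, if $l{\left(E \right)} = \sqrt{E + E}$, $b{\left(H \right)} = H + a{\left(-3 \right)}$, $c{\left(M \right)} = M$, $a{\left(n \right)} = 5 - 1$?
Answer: $1808$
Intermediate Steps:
$a{\left(n \right)} = 4$ ($a{\left(n \right)} = 5 - 1 = 4$)
$b{\left(H \right)} = 4 + H$ ($b{\left(H \right)} = H + 4 = 4 + H$)
$Z{\left(d \right)} = 2 + d$ ($Z{\left(d \right)} = \left(4 + d\right) - 2 = 2 + d$)
$l{\left(E \right)} = \sqrt{2} \sqrt{E}$ ($l{\left(E \right)} = \sqrt{2 E} = \sqrt{2} \sqrt{E}$)
$l{\left(Z{\left(c{\left(6 \right)} \right)} \right)} 452 = \sqrt{2} \sqrt{2 + 6} \cdot 452 = \sqrt{2} \sqrt{8} \cdot 452 = \sqrt{2} \cdot 2 \sqrt{2} \cdot 452 = 4 \cdot 452 = 1808$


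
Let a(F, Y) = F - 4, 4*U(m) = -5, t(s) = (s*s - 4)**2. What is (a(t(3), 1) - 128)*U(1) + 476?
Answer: 2439/4 ≈ 609.75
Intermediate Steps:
t(s) = (-4 + s**2)**2 (t(s) = (s**2 - 4)**2 = (-4 + s**2)**2)
U(m) = -5/4 (U(m) = (1/4)*(-5) = -5/4)
a(F, Y) = -4 + F
(a(t(3), 1) - 128)*U(1) + 476 = ((-4 + (-4 + 3**2)**2) - 128)*(-5/4) + 476 = ((-4 + (-4 + 9)**2) - 128)*(-5/4) + 476 = ((-4 + 5**2) - 128)*(-5/4) + 476 = ((-4 + 25) - 128)*(-5/4) + 476 = (21 - 128)*(-5/4) + 476 = -107*(-5/4) + 476 = 535/4 + 476 = 2439/4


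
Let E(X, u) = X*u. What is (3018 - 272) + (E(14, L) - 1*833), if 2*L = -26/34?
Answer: 32430/17 ≈ 1907.6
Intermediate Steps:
L = -13/34 (L = (-26/34)/2 = (-26*1/34)/2 = (1/2)*(-13/17) = -13/34 ≈ -0.38235)
(3018 - 272) + (E(14, L) - 1*833) = (3018 - 272) + (14*(-13/34) - 1*833) = 2746 + (-91/17 - 833) = 2746 - 14252/17 = 32430/17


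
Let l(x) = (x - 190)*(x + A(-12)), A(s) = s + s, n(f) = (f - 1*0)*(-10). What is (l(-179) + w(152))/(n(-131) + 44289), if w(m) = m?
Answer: 75059/45599 ≈ 1.6461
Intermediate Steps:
n(f) = -10*f (n(f) = (f + 0)*(-10) = f*(-10) = -10*f)
A(s) = 2*s
l(x) = (-190 + x)*(-24 + x) (l(x) = (x - 190)*(x + 2*(-12)) = (-190 + x)*(x - 24) = (-190 + x)*(-24 + x))
(l(-179) + w(152))/(n(-131) + 44289) = ((4560 + (-179)² - 214*(-179)) + 152)/(-10*(-131) + 44289) = ((4560 + 32041 + 38306) + 152)/(1310 + 44289) = (74907 + 152)/45599 = 75059*(1/45599) = 75059/45599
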